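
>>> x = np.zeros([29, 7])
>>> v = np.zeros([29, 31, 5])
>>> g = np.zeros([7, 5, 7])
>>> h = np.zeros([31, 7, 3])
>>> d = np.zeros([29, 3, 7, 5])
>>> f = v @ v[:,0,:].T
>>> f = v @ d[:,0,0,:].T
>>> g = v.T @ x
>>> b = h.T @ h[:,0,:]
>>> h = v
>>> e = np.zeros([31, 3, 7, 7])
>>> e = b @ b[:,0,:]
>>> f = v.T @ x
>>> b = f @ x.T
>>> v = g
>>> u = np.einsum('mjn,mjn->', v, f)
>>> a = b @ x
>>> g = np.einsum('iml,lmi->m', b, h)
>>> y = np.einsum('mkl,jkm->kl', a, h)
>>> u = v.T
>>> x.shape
(29, 7)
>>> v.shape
(5, 31, 7)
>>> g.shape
(31,)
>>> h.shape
(29, 31, 5)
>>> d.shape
(29, 3, 7, 5)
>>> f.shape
(5, 31, 7)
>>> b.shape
(5, 31, 29)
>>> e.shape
(3, 7, 3)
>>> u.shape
(7, 31, 5)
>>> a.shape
(5, 31, 7)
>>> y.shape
(31, 7)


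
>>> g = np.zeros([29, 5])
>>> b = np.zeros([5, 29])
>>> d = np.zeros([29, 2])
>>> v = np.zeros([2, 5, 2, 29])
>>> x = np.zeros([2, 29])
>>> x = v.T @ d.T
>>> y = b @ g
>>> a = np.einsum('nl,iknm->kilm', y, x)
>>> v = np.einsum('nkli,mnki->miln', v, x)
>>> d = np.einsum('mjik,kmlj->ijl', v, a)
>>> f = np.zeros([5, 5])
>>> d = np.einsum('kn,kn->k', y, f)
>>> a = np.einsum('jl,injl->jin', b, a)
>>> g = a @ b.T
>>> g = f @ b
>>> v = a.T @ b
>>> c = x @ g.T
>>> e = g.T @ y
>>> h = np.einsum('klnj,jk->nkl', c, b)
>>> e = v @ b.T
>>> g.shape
(5, 29)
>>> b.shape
(5, 29)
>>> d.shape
(5,)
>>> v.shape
(29, 2, 29)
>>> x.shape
(29, 2, 5, 29)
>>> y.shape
(5, 5)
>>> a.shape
(5, 2, 29)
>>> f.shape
(5, 5)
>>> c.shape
(29, 2, 5, 5)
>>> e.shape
(29, 2, 5)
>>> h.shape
(5, 29, 2)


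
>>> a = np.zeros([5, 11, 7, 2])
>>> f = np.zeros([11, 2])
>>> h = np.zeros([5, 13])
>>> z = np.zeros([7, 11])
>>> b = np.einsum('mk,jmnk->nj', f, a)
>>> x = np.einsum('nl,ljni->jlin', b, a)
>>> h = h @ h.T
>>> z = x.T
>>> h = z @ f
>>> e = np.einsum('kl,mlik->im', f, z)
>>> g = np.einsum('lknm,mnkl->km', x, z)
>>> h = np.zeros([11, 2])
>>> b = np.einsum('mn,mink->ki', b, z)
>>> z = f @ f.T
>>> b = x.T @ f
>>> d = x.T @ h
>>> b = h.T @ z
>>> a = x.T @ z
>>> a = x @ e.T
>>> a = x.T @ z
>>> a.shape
(7, 2, 5, 11)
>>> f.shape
(11, 2)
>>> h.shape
(11, 2)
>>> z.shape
(11, 11)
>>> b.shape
(2, 11)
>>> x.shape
(11, 5, 2, 7)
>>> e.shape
(5, 7)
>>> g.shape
(5, 7)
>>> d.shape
(7, 2, 5, 2)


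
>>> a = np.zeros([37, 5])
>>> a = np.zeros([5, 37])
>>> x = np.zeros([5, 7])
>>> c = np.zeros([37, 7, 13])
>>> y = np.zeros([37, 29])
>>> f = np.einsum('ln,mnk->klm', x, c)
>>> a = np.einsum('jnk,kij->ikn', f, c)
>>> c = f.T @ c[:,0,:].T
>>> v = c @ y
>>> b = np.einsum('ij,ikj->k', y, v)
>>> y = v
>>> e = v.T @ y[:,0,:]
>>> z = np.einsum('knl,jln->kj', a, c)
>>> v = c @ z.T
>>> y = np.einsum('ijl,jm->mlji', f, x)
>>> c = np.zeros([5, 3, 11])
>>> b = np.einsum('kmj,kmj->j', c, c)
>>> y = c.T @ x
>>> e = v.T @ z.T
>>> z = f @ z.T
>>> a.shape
(7, 37, 5)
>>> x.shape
(5, 7)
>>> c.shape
(5, 3, 11)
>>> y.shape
(11, 3, 7)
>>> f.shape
(13, 5, 37)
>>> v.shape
(37, 5, 7)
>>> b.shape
(11,)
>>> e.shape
(7, 5, 7)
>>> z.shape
(13, 5, 7)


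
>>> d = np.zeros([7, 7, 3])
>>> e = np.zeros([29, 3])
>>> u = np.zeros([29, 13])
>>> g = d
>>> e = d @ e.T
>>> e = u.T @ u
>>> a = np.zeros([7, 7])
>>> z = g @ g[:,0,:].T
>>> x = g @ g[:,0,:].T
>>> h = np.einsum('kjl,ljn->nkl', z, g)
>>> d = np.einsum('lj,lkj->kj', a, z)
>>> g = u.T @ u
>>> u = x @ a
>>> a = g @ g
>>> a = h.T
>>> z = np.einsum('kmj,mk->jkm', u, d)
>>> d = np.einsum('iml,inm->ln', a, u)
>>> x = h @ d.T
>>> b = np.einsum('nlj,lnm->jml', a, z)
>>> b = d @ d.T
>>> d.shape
(3, 7)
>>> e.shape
(13, 13)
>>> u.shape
(7, 7, 7)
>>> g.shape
(13, 13)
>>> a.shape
(7, 7, 3)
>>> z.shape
(7, 7, 7)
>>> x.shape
(3, 7, 3)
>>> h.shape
(3, 7, 7)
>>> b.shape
(3, 3)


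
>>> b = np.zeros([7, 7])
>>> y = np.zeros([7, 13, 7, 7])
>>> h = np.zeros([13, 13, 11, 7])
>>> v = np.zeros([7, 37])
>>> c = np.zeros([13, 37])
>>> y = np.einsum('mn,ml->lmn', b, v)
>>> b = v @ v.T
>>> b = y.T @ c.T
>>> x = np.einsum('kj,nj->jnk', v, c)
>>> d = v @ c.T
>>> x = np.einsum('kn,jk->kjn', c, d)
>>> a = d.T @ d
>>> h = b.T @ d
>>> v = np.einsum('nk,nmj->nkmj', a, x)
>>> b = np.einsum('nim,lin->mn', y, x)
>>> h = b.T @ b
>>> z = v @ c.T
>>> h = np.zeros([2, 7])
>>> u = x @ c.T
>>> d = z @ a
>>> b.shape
(7, 37)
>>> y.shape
(37, 7, 7)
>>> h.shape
(2, 7)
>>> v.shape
(13, 13, 7, 37)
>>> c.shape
(13, 37)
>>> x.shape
(13, 7, 37)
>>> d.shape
(13, 13, 7, 13)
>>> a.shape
(13, 13)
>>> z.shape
(13, 13, 7, 13)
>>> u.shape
(13, 7, 13)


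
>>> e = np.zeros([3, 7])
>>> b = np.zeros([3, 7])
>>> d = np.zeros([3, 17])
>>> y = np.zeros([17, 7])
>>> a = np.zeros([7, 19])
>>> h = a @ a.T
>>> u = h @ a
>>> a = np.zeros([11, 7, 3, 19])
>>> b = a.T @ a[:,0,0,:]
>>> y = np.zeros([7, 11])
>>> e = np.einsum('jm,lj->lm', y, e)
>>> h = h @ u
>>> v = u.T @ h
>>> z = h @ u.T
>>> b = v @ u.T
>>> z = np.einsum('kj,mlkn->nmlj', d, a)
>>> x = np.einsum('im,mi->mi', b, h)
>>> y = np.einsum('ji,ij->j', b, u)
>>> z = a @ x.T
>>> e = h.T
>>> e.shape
(19, 7)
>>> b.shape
(19, 7)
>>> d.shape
(3, 17)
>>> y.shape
(19,)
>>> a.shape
(11, 7, 3, 19)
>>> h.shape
(7, 19)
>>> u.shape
(7, 19)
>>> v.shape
(19, 19)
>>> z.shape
(11, 7, 3, 7)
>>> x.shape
(7, 19)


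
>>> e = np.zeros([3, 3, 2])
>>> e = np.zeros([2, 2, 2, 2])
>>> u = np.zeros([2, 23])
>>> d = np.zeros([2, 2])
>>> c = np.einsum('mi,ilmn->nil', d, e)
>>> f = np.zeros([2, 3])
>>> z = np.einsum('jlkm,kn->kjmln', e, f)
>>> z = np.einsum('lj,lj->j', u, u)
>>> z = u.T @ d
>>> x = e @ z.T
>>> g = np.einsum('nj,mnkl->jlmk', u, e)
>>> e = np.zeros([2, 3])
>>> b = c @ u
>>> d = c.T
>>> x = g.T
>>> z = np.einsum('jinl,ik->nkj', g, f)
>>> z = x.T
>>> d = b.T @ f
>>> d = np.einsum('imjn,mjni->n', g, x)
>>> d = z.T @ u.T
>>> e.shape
(2, 3)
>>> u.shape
(2, 23)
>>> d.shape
(2, 2, 2, 2)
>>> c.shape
(2, 2, 2)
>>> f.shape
(2, 3)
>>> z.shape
(23, 2, 2, 2)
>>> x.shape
(2, 2, 2, 23)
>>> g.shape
(23, 2, 2, 2)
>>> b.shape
(2, 2, 23)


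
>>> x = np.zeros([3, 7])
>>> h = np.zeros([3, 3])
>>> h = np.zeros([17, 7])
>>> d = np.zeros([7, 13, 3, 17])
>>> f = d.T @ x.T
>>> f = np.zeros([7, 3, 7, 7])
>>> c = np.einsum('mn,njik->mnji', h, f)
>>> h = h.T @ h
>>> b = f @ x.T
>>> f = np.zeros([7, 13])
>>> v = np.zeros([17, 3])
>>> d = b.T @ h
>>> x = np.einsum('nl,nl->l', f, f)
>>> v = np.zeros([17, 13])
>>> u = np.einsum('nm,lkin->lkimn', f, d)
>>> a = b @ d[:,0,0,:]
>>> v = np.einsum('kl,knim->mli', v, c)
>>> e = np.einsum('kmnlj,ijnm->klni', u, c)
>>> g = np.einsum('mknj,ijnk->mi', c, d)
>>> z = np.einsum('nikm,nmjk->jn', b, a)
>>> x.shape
(13,)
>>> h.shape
(7, 7)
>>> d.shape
(3, 7, 3, 7)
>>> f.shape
(7, 13)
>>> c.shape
(17, 7, 3, 7)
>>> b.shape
(7, 3, 7, 3)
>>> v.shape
(7, 13, 3)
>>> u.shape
(3, 7, 3, 13, 7)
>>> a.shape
(7, 3, 7, 7)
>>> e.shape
(3, 13, 3, 17)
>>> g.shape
(17, 3)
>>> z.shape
(7, 7)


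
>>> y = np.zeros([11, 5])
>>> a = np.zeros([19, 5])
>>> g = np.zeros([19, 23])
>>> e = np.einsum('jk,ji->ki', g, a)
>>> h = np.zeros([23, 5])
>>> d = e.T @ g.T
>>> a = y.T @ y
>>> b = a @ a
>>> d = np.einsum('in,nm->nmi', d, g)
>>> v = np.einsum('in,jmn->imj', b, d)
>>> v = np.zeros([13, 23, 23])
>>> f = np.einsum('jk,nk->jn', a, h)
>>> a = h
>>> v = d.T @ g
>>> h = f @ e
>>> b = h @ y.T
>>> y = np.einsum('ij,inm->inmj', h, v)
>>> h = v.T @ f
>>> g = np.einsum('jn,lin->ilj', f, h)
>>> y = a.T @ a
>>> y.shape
(5, 5)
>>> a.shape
(23, 5)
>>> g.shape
(23, 23, 5)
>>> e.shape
(23, 5)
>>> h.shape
(23, 23, 23)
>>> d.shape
(19, 23, 5)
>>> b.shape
(5, 11)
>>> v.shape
(5, 23, 23)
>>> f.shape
(5, 23)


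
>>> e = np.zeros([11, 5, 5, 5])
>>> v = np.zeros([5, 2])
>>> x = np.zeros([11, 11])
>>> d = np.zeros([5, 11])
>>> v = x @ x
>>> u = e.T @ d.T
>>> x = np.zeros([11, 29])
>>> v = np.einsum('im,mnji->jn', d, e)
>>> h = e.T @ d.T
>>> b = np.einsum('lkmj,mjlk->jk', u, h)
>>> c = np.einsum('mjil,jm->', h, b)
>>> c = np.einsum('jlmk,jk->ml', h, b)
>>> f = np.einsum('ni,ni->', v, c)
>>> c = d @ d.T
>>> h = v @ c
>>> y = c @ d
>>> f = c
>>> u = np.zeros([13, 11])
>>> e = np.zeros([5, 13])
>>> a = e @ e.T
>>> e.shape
(5, 13)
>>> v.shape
(5, 5)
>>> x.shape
(11, 29)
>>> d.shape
(5, 11)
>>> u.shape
(13, 11)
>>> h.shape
(5, 5)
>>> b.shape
(5, 5)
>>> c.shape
(5, 5)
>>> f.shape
(5, 5)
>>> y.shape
(5, 11)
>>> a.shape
(5, 5)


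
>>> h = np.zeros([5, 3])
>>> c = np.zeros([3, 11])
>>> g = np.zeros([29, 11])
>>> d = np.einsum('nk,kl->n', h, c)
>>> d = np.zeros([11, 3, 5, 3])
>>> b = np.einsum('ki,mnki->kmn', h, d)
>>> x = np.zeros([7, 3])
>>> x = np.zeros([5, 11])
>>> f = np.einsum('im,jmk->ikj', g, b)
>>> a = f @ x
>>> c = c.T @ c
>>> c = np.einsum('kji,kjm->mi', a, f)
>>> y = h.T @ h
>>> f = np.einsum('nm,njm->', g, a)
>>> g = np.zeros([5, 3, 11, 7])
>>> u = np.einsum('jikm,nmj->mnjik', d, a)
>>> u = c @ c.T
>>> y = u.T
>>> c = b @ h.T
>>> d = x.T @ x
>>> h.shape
(5, 3)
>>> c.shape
(5, 11, 5)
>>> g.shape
(5, 3, 11, 7)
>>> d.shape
(11, 11)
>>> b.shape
(5, 11, 3)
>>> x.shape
(5, 11)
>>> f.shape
()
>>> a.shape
(29, 3, 11)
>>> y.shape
(5, 5)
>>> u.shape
(5, 5)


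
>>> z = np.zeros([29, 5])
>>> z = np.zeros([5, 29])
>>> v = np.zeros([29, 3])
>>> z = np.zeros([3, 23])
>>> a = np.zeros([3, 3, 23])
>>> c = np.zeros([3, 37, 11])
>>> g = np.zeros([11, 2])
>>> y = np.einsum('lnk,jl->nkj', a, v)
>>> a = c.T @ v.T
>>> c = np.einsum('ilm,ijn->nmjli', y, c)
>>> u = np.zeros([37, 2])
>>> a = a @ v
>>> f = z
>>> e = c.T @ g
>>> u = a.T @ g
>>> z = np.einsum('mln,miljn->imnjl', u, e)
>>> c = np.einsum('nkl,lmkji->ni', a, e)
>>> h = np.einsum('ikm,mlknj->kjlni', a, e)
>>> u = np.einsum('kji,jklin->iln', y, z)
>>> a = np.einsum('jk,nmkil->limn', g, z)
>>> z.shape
(23, 3, 2, 29, 37)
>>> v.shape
(29, 3)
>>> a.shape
(37, 29, 3, 23)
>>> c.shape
(11, 2)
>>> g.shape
(11, 2)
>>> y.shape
(3, 23, 29)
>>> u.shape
(29, 2, 37)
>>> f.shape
(3, 23)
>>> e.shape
(3, 23, 37, 29, 2)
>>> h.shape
(37, 2, 23, 29, 11)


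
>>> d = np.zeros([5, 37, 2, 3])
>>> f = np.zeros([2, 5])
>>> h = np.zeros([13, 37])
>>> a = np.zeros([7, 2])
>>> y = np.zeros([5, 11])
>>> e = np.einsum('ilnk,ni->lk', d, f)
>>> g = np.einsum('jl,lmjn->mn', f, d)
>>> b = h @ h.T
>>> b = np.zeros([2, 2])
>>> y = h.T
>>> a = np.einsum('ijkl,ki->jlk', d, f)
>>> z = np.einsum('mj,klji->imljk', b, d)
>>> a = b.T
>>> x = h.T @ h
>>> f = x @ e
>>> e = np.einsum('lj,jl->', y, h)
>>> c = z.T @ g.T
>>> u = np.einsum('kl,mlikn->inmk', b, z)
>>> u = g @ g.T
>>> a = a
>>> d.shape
(5, 37, 2, 3)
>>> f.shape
(37, 3)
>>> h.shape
(13, 37)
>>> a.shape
(2, 2)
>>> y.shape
(37, 13)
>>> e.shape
()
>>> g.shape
(37, 3)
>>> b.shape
(2, 2)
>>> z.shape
(3, 2, 37, 2, 5)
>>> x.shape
(37, 37)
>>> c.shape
(5, 2, 37, 2, 37)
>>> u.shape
(37, 37)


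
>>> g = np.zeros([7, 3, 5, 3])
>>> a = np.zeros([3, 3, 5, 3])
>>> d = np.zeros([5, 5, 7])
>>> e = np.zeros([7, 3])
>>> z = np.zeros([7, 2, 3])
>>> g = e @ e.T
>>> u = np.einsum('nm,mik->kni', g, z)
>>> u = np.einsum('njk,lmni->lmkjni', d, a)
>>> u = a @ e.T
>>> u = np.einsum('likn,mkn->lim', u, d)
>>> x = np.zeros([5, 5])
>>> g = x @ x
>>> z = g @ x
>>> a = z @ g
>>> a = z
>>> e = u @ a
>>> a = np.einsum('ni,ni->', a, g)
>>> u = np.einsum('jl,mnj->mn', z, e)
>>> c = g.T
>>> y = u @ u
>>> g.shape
(5, 5)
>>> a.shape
()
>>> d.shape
(5, 5, 7)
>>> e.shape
(3, 3, 5)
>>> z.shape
(5, 5)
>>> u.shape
(3, 3)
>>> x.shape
(5, 5)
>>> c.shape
(5, 5)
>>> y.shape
(3, 3)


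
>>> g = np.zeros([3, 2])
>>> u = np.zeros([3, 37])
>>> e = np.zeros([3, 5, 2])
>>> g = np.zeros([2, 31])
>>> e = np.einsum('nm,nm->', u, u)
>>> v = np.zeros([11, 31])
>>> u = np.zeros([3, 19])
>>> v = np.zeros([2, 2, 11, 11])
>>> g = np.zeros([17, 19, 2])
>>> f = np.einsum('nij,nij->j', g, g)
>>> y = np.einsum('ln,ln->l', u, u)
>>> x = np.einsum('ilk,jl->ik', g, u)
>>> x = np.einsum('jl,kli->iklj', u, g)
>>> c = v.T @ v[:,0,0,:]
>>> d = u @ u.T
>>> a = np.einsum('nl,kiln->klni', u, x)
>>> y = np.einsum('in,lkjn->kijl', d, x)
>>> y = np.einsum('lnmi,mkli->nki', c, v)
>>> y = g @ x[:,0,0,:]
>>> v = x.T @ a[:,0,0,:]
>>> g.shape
(17, 19, 2)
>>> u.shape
(3, 19)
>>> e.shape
()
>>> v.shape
(3, 19, 17, 17)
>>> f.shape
(2,)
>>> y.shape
(17, 19, 3)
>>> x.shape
(2, 17, 19, 3)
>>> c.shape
(11, 11, 2, 11)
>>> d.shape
(3, 3)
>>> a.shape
(2, 19, 3, 17)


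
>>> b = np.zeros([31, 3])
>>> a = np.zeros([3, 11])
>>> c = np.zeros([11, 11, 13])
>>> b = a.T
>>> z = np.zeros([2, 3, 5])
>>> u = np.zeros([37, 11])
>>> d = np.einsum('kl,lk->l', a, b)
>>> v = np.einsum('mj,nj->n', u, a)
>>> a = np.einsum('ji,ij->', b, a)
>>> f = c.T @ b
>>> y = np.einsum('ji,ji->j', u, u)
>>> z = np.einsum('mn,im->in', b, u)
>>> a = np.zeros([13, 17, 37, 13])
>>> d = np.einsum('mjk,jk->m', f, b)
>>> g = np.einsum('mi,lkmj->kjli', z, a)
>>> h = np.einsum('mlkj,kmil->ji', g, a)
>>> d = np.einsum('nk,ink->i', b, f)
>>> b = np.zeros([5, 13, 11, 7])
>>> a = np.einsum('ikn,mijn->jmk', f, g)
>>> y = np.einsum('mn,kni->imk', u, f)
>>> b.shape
(5, 13, 11, 7)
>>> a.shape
(13, 17, 11)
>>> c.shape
(11, 11, 13)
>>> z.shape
(37, 3)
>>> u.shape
(37, 11)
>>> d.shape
(13,)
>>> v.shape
(3,)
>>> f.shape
(13, 11, 3)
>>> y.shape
(3, 37, 13)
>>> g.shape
(17, 13, 13, 3)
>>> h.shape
(3, 37)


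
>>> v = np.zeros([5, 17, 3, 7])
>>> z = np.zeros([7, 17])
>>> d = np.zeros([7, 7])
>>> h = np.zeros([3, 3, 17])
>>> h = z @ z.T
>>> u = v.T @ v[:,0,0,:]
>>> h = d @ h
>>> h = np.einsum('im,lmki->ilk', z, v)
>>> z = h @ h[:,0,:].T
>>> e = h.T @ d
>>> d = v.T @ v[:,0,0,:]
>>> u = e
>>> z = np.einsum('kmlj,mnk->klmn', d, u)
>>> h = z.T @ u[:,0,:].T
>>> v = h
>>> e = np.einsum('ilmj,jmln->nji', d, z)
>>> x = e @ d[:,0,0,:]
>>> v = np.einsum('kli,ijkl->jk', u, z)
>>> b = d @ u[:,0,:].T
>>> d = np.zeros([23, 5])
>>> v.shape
(17, 3)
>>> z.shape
(7, 17, 3, 5)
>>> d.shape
(23, 5)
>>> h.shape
(5, 3, 17, 3)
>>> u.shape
(3, 5, 7)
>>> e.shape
(5, 7, 7)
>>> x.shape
(5, 7, 7)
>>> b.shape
(7, 3, 17, 3)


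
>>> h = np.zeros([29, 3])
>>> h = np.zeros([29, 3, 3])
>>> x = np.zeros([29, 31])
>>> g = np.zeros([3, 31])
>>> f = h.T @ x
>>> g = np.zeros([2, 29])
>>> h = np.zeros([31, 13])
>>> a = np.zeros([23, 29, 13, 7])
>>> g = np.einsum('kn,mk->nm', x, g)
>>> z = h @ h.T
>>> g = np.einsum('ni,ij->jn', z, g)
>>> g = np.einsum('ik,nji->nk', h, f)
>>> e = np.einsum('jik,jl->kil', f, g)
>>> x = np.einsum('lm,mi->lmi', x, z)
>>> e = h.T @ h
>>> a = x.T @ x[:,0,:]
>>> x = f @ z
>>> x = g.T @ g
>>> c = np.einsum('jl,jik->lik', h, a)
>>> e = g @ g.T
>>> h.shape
(31, 13)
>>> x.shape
(13, 13)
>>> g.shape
(3, 13)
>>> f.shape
(3, 3, 31)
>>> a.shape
(31, 31, 31)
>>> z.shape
(31, 31)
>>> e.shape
(3, 3)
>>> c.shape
(13, 31, 31)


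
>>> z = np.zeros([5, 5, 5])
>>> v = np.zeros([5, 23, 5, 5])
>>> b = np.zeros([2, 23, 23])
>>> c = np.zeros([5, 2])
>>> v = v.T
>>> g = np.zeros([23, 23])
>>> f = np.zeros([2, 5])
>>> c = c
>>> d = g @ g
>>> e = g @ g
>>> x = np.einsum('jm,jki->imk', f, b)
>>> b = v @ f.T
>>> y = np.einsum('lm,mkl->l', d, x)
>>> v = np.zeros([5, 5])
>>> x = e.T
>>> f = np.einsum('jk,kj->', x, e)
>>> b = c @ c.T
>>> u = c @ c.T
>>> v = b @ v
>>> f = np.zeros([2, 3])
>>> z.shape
(5, 5, 5)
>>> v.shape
(5, 5)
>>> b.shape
(5, 5)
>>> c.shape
(5, 2)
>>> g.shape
(23, 23)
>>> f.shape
(2, 3)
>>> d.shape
(23, 23)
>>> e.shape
(23, 23)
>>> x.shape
(23, 23)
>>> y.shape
(23,)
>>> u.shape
(5, 5)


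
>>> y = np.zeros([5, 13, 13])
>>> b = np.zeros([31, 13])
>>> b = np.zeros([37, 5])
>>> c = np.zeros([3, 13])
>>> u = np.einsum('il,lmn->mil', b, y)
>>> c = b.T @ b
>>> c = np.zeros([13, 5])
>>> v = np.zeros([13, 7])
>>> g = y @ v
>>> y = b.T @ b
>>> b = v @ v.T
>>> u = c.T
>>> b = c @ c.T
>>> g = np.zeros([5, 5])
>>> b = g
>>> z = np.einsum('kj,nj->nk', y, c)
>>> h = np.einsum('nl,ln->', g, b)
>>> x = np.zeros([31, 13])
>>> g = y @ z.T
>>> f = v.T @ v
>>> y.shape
(5, 5)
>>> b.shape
(5, 5)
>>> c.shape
(13, 5)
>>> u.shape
(5, 13)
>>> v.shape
(13, 7)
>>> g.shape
(5, 13)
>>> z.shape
(13, 5)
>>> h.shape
()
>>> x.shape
(31, 13)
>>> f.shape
(7, 7)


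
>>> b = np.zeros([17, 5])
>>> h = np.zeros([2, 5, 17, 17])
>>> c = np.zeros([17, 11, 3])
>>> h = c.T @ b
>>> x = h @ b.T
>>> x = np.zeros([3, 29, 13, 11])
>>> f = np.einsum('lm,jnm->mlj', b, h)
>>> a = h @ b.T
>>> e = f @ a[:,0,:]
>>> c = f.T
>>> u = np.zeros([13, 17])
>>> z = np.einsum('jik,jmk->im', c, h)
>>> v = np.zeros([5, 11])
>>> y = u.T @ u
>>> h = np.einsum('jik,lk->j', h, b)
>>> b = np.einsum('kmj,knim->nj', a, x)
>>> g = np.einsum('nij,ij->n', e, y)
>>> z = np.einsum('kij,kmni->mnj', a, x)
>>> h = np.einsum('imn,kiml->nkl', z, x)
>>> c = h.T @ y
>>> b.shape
(29, 17)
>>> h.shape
(17, 3, 11)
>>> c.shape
(11, 3, 17)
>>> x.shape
(3, 29, 13, 11)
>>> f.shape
(5, 17, 3)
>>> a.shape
(3, 11, 17)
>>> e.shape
(5, 17, 17)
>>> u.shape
(13, 17)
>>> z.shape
(29, 13, 17)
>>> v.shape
(5, 11)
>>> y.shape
(17, 17)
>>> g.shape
(5,)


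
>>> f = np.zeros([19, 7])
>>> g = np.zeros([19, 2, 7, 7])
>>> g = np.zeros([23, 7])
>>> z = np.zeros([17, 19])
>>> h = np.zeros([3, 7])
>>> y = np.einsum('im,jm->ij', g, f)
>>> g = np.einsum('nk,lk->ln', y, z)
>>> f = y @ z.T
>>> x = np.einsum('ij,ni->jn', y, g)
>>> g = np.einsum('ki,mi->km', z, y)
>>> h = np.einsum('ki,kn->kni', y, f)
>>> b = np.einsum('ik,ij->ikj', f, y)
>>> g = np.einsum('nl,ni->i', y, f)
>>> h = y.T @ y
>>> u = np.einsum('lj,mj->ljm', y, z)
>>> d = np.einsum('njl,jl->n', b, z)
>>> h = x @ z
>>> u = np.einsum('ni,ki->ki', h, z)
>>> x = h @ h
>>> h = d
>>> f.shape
(23, 17)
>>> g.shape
(17,)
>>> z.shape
(17, 19)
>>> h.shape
(23,)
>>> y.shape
(23, 19)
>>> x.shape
(19, 19)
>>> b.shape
(23, 17, 19)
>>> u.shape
(17, 19)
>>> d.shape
(23,)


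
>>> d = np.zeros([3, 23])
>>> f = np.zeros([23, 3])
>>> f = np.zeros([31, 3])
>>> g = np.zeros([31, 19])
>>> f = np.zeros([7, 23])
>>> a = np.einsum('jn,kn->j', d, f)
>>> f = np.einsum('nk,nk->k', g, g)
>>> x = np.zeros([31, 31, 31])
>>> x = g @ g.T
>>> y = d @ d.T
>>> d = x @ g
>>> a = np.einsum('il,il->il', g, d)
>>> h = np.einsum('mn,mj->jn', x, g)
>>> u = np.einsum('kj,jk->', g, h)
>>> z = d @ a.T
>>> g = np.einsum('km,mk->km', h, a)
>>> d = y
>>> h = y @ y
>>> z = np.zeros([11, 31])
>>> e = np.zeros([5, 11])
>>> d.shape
(3, 3)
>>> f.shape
(19,)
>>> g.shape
(19, 31)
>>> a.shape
(31, 19)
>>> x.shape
(31, 31)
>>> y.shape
(3, 3)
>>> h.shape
(3, 3)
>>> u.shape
()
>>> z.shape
(11, 31)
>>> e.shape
(5, 11)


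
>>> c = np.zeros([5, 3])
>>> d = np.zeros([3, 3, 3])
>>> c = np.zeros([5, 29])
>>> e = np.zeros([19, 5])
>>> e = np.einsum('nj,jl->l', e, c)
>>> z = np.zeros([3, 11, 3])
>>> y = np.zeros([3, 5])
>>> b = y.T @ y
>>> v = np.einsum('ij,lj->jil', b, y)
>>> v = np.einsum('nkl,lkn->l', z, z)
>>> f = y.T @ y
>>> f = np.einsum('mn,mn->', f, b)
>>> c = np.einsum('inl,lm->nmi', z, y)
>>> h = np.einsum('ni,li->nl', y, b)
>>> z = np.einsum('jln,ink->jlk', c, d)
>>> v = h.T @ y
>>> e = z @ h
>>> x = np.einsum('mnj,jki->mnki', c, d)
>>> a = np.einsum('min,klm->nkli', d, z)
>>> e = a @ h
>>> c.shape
(11, 5, 3)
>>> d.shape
(3, 3, 3)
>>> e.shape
(3, 11, 5, 5)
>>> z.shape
(11, 5, 3)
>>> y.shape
(3, 5)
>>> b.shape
(5, 5)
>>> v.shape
(5, 5)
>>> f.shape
()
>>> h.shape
(3, 5)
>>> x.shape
(11, 5, 3, 3)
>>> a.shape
(3, 11, 5, 3)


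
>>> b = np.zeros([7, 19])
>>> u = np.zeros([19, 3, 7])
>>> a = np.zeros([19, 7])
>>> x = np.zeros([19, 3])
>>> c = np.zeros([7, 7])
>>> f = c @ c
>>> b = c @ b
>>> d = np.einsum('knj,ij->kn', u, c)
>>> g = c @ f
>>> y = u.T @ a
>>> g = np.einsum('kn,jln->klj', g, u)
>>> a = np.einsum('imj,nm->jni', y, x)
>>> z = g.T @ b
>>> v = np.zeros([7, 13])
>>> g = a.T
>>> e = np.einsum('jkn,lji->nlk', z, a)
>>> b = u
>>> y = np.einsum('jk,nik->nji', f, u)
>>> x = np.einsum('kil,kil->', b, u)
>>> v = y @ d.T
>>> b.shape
(19, 3, 7)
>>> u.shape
(19, 3, 7)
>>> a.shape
(7, 19, 7)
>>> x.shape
()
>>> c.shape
(7, 7)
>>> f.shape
(7, 7)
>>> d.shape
(19, 3)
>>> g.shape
(7, 19, 7)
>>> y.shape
(19, 7, 3)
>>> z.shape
(19, 3, 19)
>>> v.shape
(19, 7, 19)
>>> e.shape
(19, 7, 3)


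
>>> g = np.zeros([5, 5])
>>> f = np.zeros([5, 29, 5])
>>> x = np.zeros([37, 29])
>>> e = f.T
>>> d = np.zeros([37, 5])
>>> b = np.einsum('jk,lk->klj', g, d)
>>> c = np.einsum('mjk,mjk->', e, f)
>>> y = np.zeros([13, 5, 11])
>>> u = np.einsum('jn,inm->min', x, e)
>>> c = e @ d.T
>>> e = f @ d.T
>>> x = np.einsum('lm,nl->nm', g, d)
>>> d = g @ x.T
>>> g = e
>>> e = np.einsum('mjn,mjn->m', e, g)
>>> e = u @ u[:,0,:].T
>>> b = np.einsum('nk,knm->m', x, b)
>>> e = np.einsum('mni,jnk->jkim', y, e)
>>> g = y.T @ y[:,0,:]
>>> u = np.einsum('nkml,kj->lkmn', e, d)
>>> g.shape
(11, 5, 11)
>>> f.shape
(5, 29, 5)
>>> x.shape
(37, 5)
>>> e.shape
(5, 5, 11, 13)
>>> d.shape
(5, 37)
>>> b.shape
(5,)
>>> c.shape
(5, 29, 37)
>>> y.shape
(13, 5, 11)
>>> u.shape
(13, 5, 11, 5)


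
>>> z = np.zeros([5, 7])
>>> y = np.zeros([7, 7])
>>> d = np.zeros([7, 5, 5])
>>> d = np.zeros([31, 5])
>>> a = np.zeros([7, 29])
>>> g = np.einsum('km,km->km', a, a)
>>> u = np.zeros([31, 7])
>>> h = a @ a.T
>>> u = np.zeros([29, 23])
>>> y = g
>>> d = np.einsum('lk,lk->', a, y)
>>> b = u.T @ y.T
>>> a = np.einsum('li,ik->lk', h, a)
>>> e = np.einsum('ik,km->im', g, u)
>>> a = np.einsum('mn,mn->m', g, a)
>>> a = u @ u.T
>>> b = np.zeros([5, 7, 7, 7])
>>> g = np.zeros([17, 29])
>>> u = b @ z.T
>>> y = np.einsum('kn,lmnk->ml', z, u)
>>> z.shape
(5, 7)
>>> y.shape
(7, 5)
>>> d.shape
()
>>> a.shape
(29, 29)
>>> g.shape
(17, 29)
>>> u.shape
(5, 7, 7, 5)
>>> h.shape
(7, 7)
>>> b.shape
(5, 7, 7, 7)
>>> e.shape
(7, 23)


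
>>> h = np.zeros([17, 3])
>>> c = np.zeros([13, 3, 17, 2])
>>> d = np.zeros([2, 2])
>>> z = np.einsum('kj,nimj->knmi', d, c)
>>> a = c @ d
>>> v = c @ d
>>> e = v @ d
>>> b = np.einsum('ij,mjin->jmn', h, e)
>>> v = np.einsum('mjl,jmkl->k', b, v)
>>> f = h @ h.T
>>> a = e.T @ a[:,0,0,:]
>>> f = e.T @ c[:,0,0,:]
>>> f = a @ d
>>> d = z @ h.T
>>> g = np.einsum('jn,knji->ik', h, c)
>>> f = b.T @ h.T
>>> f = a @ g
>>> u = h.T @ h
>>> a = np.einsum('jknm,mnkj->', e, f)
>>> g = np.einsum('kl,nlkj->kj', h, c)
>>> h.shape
(17, 3)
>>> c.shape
(13, 3, 17, 2)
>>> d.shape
(2, 13, 17, 17)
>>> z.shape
(2, 13, 17, 3)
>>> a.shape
()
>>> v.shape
(17,)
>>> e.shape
(13, 3, 17, 2)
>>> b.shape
(3, 13, 2)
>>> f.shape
(2, 17, 3, 13)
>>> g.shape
(17, 2)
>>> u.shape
(3, 3)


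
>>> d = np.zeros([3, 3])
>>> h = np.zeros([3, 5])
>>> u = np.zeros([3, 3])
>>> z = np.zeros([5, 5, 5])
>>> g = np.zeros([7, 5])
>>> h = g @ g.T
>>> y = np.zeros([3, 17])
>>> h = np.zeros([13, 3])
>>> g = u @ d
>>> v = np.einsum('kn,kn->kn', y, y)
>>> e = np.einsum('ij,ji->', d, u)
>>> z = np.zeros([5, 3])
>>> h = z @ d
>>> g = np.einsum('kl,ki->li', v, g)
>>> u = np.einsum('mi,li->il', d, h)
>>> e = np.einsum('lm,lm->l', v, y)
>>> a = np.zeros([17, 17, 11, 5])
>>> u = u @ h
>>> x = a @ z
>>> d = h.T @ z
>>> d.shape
(3, 3)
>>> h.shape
(5, 3)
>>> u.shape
(3, 3)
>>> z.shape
(5, 3)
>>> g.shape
(17, 3)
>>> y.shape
(3, 17)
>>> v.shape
(3, 17)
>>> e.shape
(3,)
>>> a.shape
(17, 17, 11, 5)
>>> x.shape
(17, 17, 11, 3)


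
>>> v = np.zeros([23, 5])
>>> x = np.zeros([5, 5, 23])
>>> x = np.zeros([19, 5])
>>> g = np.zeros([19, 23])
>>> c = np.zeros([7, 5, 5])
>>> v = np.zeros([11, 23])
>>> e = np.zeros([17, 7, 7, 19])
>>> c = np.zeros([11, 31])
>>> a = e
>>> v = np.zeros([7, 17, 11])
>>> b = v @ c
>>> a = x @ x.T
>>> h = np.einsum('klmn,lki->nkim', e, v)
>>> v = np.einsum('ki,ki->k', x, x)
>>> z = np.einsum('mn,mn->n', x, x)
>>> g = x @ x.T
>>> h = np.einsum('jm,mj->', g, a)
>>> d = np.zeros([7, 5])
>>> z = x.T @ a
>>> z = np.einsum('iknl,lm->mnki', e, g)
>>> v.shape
(19,)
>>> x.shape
(19, 5)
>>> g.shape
(19, 19)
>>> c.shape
(11, 31)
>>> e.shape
(17, 7, 7, 19)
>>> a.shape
(19, 19)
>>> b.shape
(7, 17, 31)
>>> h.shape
()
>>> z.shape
(19, 7, 7, 17)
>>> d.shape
(7, 5)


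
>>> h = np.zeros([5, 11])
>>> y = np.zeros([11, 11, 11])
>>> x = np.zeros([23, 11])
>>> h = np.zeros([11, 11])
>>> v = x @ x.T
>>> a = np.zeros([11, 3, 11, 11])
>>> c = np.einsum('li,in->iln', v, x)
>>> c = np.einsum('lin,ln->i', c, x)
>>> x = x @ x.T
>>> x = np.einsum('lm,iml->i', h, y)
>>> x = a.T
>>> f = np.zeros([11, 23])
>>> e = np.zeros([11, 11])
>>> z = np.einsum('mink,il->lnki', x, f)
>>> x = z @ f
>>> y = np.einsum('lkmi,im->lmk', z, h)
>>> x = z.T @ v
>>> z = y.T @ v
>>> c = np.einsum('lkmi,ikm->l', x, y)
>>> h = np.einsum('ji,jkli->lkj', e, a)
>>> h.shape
(11, 3, 11)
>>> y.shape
(23, 11, 3)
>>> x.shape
(11, 11, 3, 23)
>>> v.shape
(23, 23)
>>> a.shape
(11, 3, 11, 11)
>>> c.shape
(11,)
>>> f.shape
(11, 23)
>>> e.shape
(11, 11)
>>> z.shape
(3, 11, 23)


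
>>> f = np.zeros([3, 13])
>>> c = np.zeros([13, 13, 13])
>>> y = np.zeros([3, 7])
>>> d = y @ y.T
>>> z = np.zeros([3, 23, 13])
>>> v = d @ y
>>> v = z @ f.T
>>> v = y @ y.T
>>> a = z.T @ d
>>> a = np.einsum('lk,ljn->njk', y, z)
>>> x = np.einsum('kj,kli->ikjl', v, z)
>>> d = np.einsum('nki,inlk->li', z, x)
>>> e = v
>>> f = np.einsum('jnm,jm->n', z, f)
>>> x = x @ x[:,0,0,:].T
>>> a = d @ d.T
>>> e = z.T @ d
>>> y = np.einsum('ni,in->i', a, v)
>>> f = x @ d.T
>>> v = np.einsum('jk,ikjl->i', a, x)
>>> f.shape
(13, 3, 3, 3)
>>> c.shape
(13, 13, 13)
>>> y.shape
(3,)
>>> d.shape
(3, 13)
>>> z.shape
(3, 23, 13)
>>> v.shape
(13,)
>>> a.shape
(3, 3)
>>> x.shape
(13, 3, 3, 13)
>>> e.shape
(13, 23, 13)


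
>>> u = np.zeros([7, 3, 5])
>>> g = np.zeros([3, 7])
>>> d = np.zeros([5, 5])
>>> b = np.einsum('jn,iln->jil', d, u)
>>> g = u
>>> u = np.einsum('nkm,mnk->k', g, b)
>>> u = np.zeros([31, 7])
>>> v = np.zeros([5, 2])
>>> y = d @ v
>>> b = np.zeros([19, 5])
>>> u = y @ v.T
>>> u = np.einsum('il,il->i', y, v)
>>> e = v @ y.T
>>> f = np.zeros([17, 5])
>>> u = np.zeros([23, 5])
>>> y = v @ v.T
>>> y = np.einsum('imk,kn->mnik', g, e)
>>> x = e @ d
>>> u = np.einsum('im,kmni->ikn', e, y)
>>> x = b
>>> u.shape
(5, 3, 7)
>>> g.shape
(7, 3, 5)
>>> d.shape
(5, 5)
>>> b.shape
(19, 5)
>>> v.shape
(5, 2)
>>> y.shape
(3, 5, 7, 5)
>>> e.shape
(5, 5)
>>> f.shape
(17, 5)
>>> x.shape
(19, 5)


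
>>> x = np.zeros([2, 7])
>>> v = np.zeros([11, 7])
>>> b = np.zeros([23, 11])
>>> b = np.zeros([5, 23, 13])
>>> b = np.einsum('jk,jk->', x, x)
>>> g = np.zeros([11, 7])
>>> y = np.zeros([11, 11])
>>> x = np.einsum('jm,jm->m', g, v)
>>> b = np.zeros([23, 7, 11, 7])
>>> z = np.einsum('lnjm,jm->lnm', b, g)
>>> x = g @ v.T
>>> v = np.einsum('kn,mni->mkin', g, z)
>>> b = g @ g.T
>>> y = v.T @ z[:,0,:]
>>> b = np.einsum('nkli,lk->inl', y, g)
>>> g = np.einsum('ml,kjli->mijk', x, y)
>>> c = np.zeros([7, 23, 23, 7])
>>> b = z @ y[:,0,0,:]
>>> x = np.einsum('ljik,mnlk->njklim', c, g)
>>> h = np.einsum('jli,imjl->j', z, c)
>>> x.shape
(7, 23, 7, 7, 23, 11)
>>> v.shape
(23, 11, 7, 7)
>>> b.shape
(23, 7, 7)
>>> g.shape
(11, 7, 7, 7)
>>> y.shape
(7, 7, 11, 7)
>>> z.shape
(23, 7, 7)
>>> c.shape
(7, 23, 23, 7)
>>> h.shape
(23,)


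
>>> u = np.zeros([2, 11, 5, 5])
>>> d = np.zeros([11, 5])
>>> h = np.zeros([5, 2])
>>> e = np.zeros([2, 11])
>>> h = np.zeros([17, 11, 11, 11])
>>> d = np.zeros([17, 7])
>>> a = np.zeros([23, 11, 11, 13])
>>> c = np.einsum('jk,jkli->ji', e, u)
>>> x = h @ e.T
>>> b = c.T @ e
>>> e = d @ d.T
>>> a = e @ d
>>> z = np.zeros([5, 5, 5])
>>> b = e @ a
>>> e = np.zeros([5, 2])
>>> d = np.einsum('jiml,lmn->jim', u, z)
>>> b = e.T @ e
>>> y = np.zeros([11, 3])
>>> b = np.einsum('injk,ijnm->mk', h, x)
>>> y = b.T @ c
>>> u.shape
(2, 11, 5, 5)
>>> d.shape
(2, 11, 5)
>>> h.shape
(17, 11, 11, 11)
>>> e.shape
(5, 2)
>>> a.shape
(17, 7)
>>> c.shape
(2, 5)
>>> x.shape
(17, 11, 11, 2)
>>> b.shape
(2, 11)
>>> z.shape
(5, 5, 5)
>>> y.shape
(11, 5)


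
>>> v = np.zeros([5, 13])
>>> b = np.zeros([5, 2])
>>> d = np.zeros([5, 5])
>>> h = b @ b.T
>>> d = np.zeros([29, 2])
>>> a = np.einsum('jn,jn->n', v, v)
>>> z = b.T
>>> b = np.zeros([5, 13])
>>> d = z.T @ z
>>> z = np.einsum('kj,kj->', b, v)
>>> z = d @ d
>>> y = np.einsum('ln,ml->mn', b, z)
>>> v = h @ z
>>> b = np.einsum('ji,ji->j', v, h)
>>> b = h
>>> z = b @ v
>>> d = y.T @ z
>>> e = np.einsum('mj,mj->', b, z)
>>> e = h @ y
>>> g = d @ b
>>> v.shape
(5, 5)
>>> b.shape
(5, 5)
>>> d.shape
(13, 5)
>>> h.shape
(5, 5)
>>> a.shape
(13,)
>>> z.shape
(5, 5)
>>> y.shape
(5, 13)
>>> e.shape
(5, 13)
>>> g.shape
(13, 5)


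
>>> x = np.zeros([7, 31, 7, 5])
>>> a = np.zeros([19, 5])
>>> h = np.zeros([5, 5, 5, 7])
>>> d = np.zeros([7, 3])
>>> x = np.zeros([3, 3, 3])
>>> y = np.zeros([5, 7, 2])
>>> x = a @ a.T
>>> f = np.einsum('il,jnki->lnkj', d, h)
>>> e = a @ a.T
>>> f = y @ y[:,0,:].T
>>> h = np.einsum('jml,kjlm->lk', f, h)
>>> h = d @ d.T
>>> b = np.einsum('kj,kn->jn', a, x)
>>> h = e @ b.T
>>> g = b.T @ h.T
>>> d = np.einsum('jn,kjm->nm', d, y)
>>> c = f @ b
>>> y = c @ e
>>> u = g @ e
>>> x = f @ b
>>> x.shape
(5, 7, 19)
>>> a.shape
(19, 5)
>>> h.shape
(19, 5)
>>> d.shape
(3, 2)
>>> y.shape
(5, 7, 19)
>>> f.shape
(5, 7, 5)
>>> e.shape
(19, 19)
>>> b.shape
(5, 19)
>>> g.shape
(19, 19)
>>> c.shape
(5, 7, 19)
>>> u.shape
(19, 19)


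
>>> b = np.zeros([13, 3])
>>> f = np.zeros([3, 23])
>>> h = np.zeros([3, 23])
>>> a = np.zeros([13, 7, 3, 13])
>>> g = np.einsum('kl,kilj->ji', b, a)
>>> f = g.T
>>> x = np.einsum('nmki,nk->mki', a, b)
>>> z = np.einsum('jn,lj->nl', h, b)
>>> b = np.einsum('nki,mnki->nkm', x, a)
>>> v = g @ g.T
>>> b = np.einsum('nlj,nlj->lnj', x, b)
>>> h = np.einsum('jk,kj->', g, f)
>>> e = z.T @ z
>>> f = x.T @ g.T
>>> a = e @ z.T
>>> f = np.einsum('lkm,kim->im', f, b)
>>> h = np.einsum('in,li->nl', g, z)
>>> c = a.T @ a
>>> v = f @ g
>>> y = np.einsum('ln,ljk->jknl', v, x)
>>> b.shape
(3, 7, 13)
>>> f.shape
(7, 13)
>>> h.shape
(7, 23)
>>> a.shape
(13, 23)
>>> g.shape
(13, 7)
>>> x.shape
(7, 3, 13)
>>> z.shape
(23, 13)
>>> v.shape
(7, 7)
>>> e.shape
(13, 13)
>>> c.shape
(23, 23)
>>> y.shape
(3, 13, 7, 7)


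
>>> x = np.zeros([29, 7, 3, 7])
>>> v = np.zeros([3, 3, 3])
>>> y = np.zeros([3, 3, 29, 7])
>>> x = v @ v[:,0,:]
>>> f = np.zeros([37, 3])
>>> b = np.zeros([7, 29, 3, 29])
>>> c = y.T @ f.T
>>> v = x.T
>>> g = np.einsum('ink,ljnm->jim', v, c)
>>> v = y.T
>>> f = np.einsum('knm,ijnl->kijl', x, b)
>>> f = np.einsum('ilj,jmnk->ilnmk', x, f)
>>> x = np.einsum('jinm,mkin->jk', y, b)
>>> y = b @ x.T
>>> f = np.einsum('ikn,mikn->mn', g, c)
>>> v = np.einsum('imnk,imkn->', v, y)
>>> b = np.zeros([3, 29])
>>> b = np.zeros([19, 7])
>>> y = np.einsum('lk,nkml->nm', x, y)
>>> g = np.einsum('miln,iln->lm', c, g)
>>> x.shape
(3, 29)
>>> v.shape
()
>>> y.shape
(7, 3)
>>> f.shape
(7, 37)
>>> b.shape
(19, 7)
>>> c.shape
(7, 29, 3, 37)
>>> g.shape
(3, 7)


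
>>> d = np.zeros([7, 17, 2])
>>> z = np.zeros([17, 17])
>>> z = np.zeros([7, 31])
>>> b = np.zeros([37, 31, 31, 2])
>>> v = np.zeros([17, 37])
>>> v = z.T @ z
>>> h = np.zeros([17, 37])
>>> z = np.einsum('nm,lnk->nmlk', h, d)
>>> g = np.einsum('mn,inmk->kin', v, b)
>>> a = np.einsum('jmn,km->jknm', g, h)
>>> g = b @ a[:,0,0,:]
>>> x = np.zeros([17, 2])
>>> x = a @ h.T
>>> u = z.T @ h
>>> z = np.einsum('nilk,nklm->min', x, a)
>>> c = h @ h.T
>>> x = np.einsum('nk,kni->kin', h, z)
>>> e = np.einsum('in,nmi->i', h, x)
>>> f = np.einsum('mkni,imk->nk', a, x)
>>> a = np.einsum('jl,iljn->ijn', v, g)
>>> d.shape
(7, 17, 2)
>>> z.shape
(37, 17, 2)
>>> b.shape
(37, 31, 31, 2)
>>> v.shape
(31, 31)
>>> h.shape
(17, 37)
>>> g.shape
(37, 31, 31, 37)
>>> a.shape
(37, 31, 37)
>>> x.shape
(37, 2, 17)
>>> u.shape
(2, 7, 37, 37)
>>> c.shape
(17, 17)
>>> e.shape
(17,)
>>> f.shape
(31, 17)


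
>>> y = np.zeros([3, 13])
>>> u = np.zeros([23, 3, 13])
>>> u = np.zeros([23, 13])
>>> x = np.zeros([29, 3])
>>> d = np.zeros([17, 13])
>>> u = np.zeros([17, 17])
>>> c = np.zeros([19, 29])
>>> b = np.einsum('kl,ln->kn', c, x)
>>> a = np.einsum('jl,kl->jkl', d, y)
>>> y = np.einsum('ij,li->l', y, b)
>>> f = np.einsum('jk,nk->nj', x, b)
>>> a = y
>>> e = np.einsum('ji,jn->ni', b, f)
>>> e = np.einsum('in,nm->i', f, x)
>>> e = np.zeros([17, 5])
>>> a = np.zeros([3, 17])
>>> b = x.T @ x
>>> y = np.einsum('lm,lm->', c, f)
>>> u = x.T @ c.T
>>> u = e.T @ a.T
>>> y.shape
()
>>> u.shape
(5, 3)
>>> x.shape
(29, 3)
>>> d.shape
(17, 13)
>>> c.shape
(19, 29)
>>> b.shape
(3, 3)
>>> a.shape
(3, 17)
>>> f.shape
(19, 29)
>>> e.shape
(17, 5)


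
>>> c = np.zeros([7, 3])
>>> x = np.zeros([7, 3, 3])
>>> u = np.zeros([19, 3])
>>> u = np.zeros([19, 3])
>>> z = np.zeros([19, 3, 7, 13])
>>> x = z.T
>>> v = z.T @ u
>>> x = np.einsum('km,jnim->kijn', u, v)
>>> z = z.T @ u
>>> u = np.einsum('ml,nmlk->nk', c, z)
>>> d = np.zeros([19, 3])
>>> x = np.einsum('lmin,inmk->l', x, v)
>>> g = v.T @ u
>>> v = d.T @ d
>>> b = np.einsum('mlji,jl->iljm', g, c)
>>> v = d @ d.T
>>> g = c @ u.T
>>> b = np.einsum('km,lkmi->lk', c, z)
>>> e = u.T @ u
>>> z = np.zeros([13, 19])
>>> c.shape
(7, 3)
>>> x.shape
(19,)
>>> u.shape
(13, 3)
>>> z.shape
(13, 19)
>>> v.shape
(19, 19)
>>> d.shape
(19, 3)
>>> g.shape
(7, 13)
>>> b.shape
(13, 7)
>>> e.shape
(3, 3)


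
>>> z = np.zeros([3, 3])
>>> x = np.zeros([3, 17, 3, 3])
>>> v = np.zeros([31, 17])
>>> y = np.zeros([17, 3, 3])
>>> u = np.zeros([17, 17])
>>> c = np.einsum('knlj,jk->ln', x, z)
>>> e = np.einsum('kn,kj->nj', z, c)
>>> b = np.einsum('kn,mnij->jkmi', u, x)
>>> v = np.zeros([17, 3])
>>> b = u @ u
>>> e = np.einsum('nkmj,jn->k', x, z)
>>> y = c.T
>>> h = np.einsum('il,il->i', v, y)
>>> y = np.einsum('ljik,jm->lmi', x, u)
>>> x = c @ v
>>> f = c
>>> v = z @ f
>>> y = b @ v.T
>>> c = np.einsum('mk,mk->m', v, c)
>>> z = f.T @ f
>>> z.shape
(17, 17)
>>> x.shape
(3, 3)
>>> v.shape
(3, 17)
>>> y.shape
(17, 3)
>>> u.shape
(17, 17)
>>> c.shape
(3,)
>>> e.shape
(17,)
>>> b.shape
(17, 17)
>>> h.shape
(17,)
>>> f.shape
(3, 17)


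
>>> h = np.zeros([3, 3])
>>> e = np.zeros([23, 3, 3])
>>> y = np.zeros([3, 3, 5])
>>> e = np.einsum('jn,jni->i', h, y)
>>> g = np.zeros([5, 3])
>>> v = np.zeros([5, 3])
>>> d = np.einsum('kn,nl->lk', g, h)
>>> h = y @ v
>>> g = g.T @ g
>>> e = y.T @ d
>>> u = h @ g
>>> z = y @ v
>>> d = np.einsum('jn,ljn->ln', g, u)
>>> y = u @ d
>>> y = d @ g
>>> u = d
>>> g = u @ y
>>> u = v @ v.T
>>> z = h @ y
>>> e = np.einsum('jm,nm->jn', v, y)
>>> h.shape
(3, 3, 3)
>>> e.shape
(5, 3)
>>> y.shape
(3, 3)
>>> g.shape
(3, 3)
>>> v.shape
(5, 3)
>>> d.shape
(3, 3)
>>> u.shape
(5, 5)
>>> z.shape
(3, 3, 3)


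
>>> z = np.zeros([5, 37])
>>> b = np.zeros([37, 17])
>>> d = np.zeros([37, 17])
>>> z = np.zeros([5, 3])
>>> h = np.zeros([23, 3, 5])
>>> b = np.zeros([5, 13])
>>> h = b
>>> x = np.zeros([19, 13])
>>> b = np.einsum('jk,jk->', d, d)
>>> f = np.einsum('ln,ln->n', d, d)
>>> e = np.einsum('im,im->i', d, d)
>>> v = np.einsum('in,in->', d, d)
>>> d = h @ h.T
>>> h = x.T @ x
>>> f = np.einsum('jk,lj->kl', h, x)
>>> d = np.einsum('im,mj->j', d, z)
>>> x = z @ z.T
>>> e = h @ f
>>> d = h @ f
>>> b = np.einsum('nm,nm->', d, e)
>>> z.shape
(5, 3)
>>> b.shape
()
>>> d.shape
(13, 19)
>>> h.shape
(13, 13)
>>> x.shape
(5, 5)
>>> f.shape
(13, 19)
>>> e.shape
(13, 19)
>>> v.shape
()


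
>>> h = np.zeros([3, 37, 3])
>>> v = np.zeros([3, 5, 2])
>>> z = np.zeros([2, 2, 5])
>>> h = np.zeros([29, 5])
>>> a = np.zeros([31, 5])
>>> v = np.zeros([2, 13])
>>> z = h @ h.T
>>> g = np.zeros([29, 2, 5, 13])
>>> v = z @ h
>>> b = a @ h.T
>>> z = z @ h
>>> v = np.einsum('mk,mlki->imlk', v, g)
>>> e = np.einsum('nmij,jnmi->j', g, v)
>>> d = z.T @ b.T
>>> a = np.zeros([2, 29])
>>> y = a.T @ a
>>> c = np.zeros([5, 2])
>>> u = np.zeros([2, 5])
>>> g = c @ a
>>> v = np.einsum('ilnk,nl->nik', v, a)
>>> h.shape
(29, 5)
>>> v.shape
(2, 13, 5)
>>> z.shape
(29, 5)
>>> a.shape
(2, 29)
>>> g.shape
(5, 29)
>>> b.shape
(31, 29)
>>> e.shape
(13,)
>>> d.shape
(5, 31)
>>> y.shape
(29, 29)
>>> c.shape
(5, 2)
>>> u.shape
(2, 5)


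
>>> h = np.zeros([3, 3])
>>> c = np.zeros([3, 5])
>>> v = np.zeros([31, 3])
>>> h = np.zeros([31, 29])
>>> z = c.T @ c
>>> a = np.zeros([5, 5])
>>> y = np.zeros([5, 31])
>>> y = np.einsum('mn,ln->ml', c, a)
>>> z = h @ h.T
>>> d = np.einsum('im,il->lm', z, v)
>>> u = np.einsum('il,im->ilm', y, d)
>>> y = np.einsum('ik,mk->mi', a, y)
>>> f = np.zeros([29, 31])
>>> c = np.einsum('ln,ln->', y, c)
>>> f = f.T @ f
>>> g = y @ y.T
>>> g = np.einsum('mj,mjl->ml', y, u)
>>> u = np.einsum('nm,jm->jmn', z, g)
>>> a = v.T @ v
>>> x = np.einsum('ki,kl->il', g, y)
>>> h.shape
(31, 29)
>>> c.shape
()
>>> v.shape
(31, 3)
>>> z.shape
(31, 31)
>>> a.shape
(3, 3)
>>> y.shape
(3, 5)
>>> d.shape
(3, 31)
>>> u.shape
(3, 31, 31)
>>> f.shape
(31, 31)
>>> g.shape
(3, 31)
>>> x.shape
(31, 5)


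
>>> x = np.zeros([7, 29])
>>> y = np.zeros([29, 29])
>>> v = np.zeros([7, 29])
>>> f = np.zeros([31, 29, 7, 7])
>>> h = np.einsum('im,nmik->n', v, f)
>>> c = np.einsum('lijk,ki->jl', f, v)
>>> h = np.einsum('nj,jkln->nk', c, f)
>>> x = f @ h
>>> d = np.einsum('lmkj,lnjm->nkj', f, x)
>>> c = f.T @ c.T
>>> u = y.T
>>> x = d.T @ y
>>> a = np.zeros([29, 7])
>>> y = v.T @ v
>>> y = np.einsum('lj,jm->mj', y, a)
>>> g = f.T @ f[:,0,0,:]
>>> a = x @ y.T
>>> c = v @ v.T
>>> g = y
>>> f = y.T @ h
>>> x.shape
(7, 7, 29)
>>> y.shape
(7, 29)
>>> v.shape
(7, 29)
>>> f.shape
(29, 29)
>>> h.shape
(7, 29)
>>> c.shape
(7, 7)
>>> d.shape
(29, 7, 7)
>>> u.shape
(29, 29)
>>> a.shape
(7, 7, 7)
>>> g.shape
(7, 29)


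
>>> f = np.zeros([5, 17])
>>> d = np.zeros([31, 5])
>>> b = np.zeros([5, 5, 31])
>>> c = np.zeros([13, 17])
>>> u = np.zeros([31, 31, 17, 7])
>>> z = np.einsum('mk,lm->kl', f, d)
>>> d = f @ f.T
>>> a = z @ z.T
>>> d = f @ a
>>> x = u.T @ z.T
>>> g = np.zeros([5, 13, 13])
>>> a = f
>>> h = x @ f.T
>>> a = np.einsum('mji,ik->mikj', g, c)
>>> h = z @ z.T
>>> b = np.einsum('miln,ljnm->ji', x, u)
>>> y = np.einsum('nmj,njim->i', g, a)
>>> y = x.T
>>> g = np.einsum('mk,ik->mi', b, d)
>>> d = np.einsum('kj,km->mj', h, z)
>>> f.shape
(5, 17)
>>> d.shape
(31, 17)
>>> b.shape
(31, 17)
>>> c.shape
(13, 17)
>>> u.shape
(31, 31, 17, 7)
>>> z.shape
(17, 31)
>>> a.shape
(5, 13, 17, 13)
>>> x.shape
(7, 17, 31, 17)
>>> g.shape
(31, 5)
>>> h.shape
(17, 17)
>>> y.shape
(17, 31, 17, 7)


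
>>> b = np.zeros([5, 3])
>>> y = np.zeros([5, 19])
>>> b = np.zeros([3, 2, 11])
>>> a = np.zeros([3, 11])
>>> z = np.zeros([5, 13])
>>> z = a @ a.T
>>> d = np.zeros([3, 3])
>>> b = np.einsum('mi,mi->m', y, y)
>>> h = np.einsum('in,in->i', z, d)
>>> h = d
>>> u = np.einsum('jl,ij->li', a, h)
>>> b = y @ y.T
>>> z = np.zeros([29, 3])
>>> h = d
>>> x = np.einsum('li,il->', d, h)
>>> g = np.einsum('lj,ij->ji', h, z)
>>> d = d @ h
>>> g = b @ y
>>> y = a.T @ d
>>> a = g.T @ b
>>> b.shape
(5, 5)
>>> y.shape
(11, 3)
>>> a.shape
(19, 5)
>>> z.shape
(29, 3)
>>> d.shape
(3, 3)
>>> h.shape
(3, 3)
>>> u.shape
(11, 3)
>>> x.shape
()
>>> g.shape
(5, 19)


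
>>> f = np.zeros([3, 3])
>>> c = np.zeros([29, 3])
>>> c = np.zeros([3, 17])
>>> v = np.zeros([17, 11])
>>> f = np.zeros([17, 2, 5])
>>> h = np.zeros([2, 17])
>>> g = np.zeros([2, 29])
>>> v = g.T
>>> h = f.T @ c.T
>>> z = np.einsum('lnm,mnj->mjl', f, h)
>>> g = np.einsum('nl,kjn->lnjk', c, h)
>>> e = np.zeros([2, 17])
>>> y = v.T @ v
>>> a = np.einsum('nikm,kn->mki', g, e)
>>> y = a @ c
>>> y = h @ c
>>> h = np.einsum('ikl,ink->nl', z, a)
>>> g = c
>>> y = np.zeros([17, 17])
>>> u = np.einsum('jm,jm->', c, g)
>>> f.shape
(17, 2, 5)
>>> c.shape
(3, 17)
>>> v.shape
(29, 2)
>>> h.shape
(2, 17)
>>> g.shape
(3, 17)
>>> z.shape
(5, 3, 17)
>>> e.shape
(2, 17)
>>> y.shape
(17, 17)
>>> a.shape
(5, 2, 3)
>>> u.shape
()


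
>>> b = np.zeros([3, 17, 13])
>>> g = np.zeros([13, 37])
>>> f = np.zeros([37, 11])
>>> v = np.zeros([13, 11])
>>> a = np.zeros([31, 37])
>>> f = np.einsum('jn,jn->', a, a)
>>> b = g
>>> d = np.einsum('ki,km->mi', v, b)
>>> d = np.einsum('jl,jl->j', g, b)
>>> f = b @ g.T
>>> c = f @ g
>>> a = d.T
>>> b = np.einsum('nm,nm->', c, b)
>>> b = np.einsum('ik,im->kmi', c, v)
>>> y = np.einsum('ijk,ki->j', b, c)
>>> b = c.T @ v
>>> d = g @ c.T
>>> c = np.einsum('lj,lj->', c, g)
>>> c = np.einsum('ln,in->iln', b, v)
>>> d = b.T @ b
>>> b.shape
(37, 11)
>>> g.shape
(13, 37)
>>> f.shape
(13, 13)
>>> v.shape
(13, 11)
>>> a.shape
(13,)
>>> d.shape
(11, 11)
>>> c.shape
(13, 37, 11)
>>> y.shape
(11,)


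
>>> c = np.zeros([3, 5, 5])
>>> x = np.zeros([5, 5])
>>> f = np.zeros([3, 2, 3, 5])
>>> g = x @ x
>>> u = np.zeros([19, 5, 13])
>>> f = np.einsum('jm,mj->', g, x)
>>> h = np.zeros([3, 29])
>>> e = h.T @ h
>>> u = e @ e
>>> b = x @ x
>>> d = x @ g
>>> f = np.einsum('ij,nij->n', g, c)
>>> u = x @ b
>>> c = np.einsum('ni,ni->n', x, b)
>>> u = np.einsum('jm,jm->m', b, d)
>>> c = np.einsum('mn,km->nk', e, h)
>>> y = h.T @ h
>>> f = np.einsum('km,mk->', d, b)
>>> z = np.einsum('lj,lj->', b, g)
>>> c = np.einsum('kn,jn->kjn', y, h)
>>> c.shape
(29, 3, 29)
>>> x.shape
(5, 5)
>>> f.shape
()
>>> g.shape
(5, 5)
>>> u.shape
(5,)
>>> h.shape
(3, 29)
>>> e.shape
(29, 29)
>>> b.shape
(5, 5)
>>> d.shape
(5, 5)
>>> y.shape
(29, 29)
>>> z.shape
()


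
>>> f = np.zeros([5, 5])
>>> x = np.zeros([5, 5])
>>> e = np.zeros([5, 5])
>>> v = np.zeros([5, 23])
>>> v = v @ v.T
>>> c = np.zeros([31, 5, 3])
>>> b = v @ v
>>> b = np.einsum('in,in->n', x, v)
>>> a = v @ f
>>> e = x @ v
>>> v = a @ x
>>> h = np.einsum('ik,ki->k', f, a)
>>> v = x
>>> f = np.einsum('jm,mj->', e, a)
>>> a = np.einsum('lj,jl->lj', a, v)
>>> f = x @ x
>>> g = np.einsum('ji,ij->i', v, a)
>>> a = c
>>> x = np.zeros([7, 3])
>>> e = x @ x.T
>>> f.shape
(5, 5)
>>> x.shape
(7, 3)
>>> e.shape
(7, 7)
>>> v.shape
(5, 5)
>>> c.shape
(31, 5, 3)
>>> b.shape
(5,)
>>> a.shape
(31, 5, 3)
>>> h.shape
(5,)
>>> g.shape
(5,)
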